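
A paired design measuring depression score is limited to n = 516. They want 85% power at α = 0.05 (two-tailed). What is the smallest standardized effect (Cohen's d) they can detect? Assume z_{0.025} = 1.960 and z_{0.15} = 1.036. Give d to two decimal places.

d_min ≈ 0.13

For a single sample (or paired design) of n = 516: d_min = (z_{α/2} + z_β)/√n.
z-sum = 1.960 + 1.036 = 2.996.
d_min = 2.996 / √516 = 2.996 / 22.716 = 0.132.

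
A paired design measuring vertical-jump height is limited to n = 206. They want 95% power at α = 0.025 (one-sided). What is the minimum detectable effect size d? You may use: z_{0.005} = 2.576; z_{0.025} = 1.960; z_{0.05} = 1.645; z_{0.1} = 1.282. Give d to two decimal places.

For a single sample (or paired design) of n = 206: d_min = (z_{α} + z_β)/√n.
z-sum = 1.960 + 1.645 = 3.605.
d_min = 3.605 / √206 = 3.605 / 14.353 = 0.251.

d_min ≈ 0.25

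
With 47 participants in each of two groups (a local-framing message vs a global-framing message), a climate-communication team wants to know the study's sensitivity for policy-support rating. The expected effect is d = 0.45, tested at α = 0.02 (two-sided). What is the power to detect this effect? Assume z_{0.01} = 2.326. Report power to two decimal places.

For two equal groups, power = Φ(d·√(n/2) − z_{α/2}).
d·√(n/2) = 0.45 × √(47/2) = 0.45 × 4.848 = 2.181.
z_β = 2.181 − 2.326 = -0.145.
Power = Φ(-0.145) = 0.443.

power ≈ 0.44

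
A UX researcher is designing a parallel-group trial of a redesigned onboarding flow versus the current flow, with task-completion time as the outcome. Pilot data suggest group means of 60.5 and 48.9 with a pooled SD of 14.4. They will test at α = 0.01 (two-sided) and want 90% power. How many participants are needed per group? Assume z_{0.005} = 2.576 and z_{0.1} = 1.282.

Cohen's d = |M₁ − M₂| / SD_pooled = |60.5 − 48.9| / 14.4 = 11.6 / 14.4 = 0.806.
For two independent groups with equal n: n = 2·((z_{α/2} + z_β) / d)².
z_{α/2} + z_β = 2.576 + 1.282 = 3.858.
n = 2 × (3.858 / 0.806)² = 2 × 4.787² = 2 × 22.91 = 45.8.
Round up to the next whole participant.

n = 46 per group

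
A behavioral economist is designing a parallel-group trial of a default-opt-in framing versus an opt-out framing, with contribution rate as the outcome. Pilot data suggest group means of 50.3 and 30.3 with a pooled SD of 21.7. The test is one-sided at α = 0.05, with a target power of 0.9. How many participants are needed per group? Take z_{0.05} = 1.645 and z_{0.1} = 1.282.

n = 21 per group

Cohen's d = |M₁ − M₂| / SD_pooled = |50.3 − 30.3| / 21.7 = 20.0 / 21.7 = 0.922.
For two independent groups with equal n: n = 2·((z_{α} + z_β) / d)².
z_{α} + z_β = 1.645 + 1.282 = 2.927.
n = 2 × (2.927 / 0.922)² = 2 × 3.175² = 2 × 10.08 = 20.2.
Round up to the next whole participant.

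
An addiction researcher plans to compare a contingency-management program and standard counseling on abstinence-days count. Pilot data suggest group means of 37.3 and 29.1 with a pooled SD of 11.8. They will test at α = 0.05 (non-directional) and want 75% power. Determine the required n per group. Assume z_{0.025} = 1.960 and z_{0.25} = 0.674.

Cohen's d = |M₁ − M₂| / SD_pooled = |37.3 − 29.1| / 11.8 = 8.2 / 11.8 = 0.695.
For two independent groups with equal n: n = 2·((z_{α/2} + z_β) / d)².
z_{α/2} + z_β = 1.960 + 0.674 = 2.634.
n = 2 × (2.634 / 0.695)² = 2 × 3.790² = 2 × 14.36 = 28.7.
Round up to the next whole participant.

n = 29 per group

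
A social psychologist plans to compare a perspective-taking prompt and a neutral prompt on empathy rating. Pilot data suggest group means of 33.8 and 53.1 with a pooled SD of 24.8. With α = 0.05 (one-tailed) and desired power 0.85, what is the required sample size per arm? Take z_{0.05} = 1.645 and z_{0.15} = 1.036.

Cohen's d = |M₁ − M₂| / SD_pooled = |33.8 − 53.1| / 24.8 = 19.3 / 24.8 = 0.778.
For two independent groups with equal n: n = 2·((z_{α} + z_β) / d)².
z_{α} + z_β = 1.645 + 1.036 = 2.681.
n = 2 × (2.681 / 0.778)² = 2 × 3.446² = 2 × 11.88 = 23.8.
Round up to the next whole participant.

n = 24 per group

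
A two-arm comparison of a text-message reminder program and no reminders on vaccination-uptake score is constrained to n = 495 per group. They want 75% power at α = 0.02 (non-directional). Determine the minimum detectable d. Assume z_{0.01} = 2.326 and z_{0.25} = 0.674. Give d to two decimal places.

d_min ≈ 0.19

For two independent groups of n = 495 each: d_min = (z_{α/2} + z_β)·√(2/n).
z-sum = 2.326 + 0.674 = 3.000.
d_min = 3.000 × √(2/495) = 3.000 × 0.0636 = 0.191.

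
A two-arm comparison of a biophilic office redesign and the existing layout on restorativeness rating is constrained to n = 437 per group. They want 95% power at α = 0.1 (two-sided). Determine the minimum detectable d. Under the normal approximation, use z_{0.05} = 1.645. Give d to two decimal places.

For two independent groups of n = 437 each: d_min = (z_{α/2} + z_β)·√(2/n).
z-sum = 1.645 + 1.645 = 3.290.
d_min = 3.290 × √(2/437) = 3.290 × 0.0677 = 0.223.

d_min ≈ 0.22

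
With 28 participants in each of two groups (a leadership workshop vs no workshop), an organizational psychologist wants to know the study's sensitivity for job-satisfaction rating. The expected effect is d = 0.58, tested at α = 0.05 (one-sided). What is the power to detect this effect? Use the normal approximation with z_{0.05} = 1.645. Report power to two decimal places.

For two equal groups, power = Φ(d·√(n/2) − z_{α}).
d·√(n/2) = 0.58 × √(28/2) = 0.58 × 3.742 = 2.170.
z_β = 2.170 − 1.645 = 0.525.
Power = Φ(0.525) = 0.700.

power ≈ 0.70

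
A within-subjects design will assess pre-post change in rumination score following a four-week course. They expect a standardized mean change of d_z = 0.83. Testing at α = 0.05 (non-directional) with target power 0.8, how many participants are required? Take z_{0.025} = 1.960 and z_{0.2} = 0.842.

For a paired (one-sample on differences) test: n = ((z_{α/2} + z_β) / d)².
z_{α/2} + z_β = 1.960 + 0.842 = 2.802.
n = (2.802 / 0.83)² = 3.376² = 11.40.
Round up.

n = 12 pairs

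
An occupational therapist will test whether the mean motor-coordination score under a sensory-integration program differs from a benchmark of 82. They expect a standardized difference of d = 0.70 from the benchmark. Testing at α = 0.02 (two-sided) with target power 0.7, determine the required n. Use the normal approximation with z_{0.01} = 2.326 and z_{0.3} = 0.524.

For a one-sample test: n = ((z_{α/2} + z_β) / d)².
z_{α/2} + z_β = 2.326 + 0.524 = 2.850.
n = (2.850 / 0.70)² = 4.071² = 16.58.
Round up.

n = 17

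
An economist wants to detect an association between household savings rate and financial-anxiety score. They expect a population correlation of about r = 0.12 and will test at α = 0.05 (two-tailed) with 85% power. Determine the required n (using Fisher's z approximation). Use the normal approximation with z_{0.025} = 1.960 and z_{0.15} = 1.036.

n = 621

Fisher's z: C = ½·ln((1+r)/(1−r)) = ½·ln(1.2727) = 0.1206.
n = ((z_{α/2} + z_β)/C)² + 3.
(1.960 + 1.036) / 0.1206 = 2.996 / 0.1206 = 24.842.
n = 24.842² + 3 = 617.15 + 3 = 620.1.
Round up.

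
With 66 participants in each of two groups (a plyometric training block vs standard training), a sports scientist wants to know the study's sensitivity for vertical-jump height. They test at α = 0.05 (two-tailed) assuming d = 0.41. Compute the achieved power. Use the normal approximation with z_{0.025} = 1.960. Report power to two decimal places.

For two equal groups, power = Φ(d·√(n/2) − z_{α/2}).
d·√(n/2) = 0.41 × √(66/2) = 0.41 × 5.745 = 2.355.
z_β = 2.355 − 1.960 = 0.395.
Power = Φ(0.395) = 0.654.

power ≈ 0.65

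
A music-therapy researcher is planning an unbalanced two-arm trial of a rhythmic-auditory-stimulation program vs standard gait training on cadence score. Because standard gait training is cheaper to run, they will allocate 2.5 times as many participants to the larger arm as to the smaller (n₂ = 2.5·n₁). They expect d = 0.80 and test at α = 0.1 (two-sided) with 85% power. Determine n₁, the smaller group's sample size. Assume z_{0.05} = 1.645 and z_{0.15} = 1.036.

n₁ = 16

With allocation ratio k = n₂/n₁ = 2.5, Var(x̄₁−x̄₂) = σ²(1/n₁ + 1/(k·n₁)) = σ²·(k+1)/(k·n₁).
So n₁ = (1 + 1/k)·((z_{α/2} + z_β)/d)² = 1.400 × (2.681/0.80)².
n₁ = 1.400 × 11.23 = 15.7.
Round up: n₁ = 16, giving n₂ = 2.5 × 16 = 40.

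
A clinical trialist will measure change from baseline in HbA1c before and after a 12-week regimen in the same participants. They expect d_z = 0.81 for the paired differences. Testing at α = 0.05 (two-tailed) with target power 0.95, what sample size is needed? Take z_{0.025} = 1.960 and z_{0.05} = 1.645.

For a paired (one-sample on differences) test: n = ((z_{α/2} + z_β) / d)².
z_{α/2} + z_β = 1.960 + 1.645 = 3.605.
n = (3.605 / 0.81)² = 4.451² = 19.81.
Round up.

n = 20 pairs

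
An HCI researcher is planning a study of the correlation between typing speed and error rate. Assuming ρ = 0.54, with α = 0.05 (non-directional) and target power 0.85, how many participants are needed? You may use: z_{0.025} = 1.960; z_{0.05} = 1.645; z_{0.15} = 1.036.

Fisher's z: C = ½·ln((1+r)/(1−r)) = ½·ln(3.3478) = 0.6042.
n = ((z_{α/2} + z_β)/C)² + 3.
(1.960 + 1.036) / 0.6042 = 2.996 / 0.6042 = 4.959.
n = 4.959² + 3 = 24.59 + 3 = 27.6.
Round up.

n = 28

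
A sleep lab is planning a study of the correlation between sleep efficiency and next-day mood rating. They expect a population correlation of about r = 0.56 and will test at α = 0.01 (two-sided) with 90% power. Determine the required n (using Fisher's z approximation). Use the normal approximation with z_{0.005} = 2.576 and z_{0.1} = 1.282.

Fisher's z: C = ½·ln((1+r)/(1−r)) = ½·ln(3.5455) = 0.6328.
n = ((z_{α/2} + z_β)/C)² + 3.
(2.576 + 1.282) / 0.6328 = 3.858 / 0.6328 = 6.097.
n = 6.097² + 3 = 37.17 + 3 = 40.2.
Round up.

n = 41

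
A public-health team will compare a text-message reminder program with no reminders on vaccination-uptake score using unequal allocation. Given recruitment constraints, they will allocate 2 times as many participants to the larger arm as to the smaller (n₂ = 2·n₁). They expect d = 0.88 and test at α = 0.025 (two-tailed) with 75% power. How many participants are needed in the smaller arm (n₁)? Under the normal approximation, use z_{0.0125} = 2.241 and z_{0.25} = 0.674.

With allocation ratio k = n₂/n₁ = 2, Var(x̄₁−x̄₂) = σ²(1/n₁ + 1/(k·n₁)) = σ²·(k+1)/(k·n₁).
So n₁ = (1 + 1/k)·((z_{α/2} + z_β)/d)² = 1.500 × (2.915/0.88)².
n₁ = 1.500 × 10.97 = 16.5.
Round up: n₁ = 17, giving n₂ = 2 × 17 = 34.

n₁ = 17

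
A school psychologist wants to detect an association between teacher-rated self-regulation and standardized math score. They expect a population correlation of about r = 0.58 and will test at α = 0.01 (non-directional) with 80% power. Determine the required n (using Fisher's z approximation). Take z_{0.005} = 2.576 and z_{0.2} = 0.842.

n = 30

Fisher's z: C = ½·ln((1+r)/(1−r)) = ½·ln(3.7619) = 0.6625.
n = ((z_{α/2} + z_β)/C)² + 3.
(2.576 + 0.842) / 0.6625 = 3.418 / 0.6625 = 5.159.
n = 5.159² + 3 = 26.62 + 3 = 29.6.
Round up.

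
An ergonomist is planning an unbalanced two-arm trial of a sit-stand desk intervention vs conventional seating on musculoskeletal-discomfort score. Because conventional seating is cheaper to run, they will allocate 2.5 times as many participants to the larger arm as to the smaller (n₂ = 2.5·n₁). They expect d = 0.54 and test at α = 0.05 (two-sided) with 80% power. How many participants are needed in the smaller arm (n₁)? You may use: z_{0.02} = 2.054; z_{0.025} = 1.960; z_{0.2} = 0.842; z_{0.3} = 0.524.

With allocation ratio k = n₂/n₁ = 2.5, Var(x̄₁−x̄₂) = σ²(1/n₁ + 1/(k·n₁)) = σ²·(k+1)/(k·n₁).
So n₁ = (1 + 1/k)·((z_{α/2} + z_β)/d)² = 1.400 × (2.802/0.54)².
n₁ = 1.400 × 26.92 = 37.7.
Round up: n₁ = 38, giving n₂ = 2.5 × 38 = 95.

n₁ = 38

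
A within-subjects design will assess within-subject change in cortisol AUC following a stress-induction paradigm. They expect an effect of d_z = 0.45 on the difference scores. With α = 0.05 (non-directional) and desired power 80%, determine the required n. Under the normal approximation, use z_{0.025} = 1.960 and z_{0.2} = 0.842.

For a paired (one-sample on differences) test: n = ((z_{α/2} + z_β) / d)².
z_{α/2} + z_β = 1.960 + 0.842 = 2.802.
n = (2.802 / 0.45)² = 6.227² = 38.77.
Round up.

n = 39 pairs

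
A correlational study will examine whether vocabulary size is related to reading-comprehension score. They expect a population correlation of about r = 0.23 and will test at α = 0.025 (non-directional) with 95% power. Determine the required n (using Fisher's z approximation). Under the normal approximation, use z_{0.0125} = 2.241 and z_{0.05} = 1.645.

Fisher's z: C = ½·ln((1+r)/(1−r)) = ½·ln(1.5974) = 0.2342.
n = ((z_{α/2} + z_β)/C)² + 3.
(2.241 + 1.645) / 0.2342 = 3.886 / 0.2342 = 16.593.
n = 16.593² + 3 = 275.32 + 3 = 278.3.
Round up.

n = 279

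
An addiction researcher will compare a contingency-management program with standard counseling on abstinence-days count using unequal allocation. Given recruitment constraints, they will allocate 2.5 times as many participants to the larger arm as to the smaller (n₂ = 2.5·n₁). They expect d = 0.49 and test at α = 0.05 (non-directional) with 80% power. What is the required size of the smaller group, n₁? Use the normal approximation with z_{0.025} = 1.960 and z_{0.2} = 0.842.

n₁ = 46

With allocation ratio k = n₂/n₁ = 2.5, Var(x̄₁−x̄₂) = σ²(1/n₁ + 1/(k·n₁)) = σ²·(k+1)/(k·n₁).
So n₁ = (1 + 1/k)·((z_{α/2} + z_β)/d)² = 1.400 × (2.802/0.49)².
n₁ = 1.400 × 32.70 = 45.8.
Round up: n₁ = 46, giving n₂ = 2.5 × 46 = 115.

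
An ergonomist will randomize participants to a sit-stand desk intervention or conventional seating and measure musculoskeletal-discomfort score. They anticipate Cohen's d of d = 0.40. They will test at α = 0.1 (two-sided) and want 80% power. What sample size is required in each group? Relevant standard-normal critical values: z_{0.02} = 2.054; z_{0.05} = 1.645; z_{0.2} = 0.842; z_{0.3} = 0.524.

n = 78 per group

For two independent groups with equal n: n = 2·((z_{α/2} + z_β) / d)².
z_{α/2} + z_β = 1.645 + 0.842 = 2.487.
n = 2 × (2.487 / 0.40)² = 2 × 6.218² = 2 × 38.66 = 77.3.
Round up to the next whole participant.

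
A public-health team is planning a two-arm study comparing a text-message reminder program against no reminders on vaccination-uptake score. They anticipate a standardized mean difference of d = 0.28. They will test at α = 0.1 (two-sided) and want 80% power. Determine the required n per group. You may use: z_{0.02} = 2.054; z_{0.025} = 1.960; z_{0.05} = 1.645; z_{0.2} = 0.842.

For two independent groups with equal n: n = 2·((z_{α/2} + z_β) / d)².
z_{α/2} + z_β = 1.645 + 0.842 = 2.487.
n = 2 × (2.487 / 0.28)² = 2 × 8.882² = 2 × 78.89 = 157.8.
Round up to the next whole participant.

n = 158 per group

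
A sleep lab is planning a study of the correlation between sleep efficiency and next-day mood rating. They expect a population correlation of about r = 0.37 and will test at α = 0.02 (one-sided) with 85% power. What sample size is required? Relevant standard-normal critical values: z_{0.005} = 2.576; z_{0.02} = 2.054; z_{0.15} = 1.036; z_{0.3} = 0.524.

n = 67

Fisher's z: C = ½·ln((1+r)/(1−r)) = ½·ln(2.1746) = 0.3884.
n = ((z_{α} + z_β)/C)² + 3.
(2.054 + 1.036) / 0.3884 = 3.090 / 0.3884 = 7.956.
n = 7.956² + 3 = 63.29 + 3 = 66.3.
Round up.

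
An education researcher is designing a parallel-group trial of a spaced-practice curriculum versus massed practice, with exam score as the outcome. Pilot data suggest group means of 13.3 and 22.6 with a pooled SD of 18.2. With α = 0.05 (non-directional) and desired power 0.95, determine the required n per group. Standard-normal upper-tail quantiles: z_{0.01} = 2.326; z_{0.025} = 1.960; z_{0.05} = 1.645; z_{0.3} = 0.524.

Cohen's d = |M₁ − M₂| / SD_pooled = |13.3 − 22.6| / 18.2 = 9.3 / 18.2 = 0.511.
For two independent groups with equal n: n = 2·((z_{α/2} + z_β) / d)².
z_{α/2} + z_β = 1.960 + 1.645 = 3.605.
n = 2 × (3.605 / 0.511)² = 2 × 7.055² = 2 × 49.77 = 99.5.
Round up to the next whole participant.

n = 100 per group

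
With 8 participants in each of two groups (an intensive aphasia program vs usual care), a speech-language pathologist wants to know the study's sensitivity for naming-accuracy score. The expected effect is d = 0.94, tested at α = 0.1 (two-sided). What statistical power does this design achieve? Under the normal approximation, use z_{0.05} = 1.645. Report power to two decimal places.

power ≈ 0.59

For two equal groups, power = Φ(d·√(n/2) − z_{α/2}).
d·√(n/2) = 0.94 × √(8/2) = 0.94 × 2.000 = 1.880.
z_β = 1.880 − 1.645 = 0.235.
Power = Φ(0.235) = 0.593.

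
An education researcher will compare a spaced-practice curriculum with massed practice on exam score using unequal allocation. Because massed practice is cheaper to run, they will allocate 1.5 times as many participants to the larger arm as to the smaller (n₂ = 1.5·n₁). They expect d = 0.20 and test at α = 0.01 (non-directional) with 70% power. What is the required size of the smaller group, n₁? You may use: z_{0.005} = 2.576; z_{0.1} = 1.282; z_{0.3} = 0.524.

n₁ = 401

With allocation ratio k = n₂/n₁ = 1.5, Var(x̄₁−x̄₂) = σ²(1/n₁ + 1/(k·n₁)) = σ²·(k+1)/(k·n₁).
So n₁ = (1 + 1/k)·((z_{α/2} + z_β)/d)² = 1.667 × (3.100/0.20)².
n₁ = 1.667 × 240.25 = 400.4.
Round up: n₁ = 401, giving n₂ = ⌈1.5 × 401⌉ = ⌈601.5⌉ = 602.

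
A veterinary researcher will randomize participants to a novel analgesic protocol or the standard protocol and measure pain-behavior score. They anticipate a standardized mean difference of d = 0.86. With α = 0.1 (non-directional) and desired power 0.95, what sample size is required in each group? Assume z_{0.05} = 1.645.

For two independent groups with equal n: n = 2·((z_{α/2} + z_β) / d)².
z_{α/2} + z_β = 1.645 + 1.645 = 3.290.
n = 2 × (3.290 / 0.86)² = 2 × 3.826² = 2 × 14.64 = 29.3.
Round up to the next whole participant.

n = 30 per group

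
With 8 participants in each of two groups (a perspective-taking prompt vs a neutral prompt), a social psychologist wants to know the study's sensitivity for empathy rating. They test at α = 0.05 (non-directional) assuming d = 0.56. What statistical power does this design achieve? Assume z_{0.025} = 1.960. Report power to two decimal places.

For two equal groups, power = Φ(d·√(n/2) − z_{α/2}).
d·√(n/2) = 0.56 × √(8/2) = 0.56 × 2.000 = 1.120.
z_β = 1.120 − 1.960 = -0.840.
Power = Φ(-0.840) = 0.200.

power ≈ 0.20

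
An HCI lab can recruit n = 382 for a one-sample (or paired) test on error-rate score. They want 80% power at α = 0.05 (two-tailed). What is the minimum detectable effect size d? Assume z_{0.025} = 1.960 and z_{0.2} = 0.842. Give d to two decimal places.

For a single sample (or paired design) of n = 382: d_min = (z_{α/2} + z_β)/√n.
z-sum = 1.960 + 0.842 = 2.802.
d_min = 2.802 / √382 = 2.802 / 19.545 = 0.143.

d_min ≈ 0.14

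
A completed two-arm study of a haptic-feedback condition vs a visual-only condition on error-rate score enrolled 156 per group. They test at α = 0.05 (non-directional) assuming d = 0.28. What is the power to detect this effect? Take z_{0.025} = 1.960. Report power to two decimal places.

power ≈ 0.70

For two equal groups, power = Φ(d·√(n/2) − z_{α/2}).
d·√(n/2) = 0.28 × √(156/2) = 0.28 × 8.832 = 2.473.
z_β = 2.473 − 1.960 = 0.513.
Power = Φ(0.513) = 0.696.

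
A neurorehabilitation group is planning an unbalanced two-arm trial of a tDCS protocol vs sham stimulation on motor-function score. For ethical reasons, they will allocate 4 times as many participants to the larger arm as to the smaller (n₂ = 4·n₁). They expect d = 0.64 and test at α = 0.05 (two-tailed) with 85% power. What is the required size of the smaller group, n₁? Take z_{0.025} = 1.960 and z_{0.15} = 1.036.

With allocation ratio k = n₂/n₁ = 4, Var(x̄₁−x̄₂) = σ²(1/n₁ + 1/(k·n₁)) = σ²·(k+1)/(k·n₁).
So n₁ = (1 + 1/k)·((z_{α/2} + z_β)/d)² = 1.250 × (2.996/0.64)².
n₁ = 1.250 × 21.91 = 27.4.
Round up: n₁ = 28, giving n₂ = 4 × 28 = 112.

n₁ = 28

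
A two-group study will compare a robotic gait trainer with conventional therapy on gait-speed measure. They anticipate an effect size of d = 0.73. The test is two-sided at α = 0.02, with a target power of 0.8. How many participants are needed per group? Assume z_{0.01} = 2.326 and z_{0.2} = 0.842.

For two independent groups with equal n: n = 2·((z_{α/2} + z_β) / d)².
z_{α/2} + z_β = 2.326 + 0.842 = 3.168.
n = 2 × (3.168 / 0.73)² = 2 × 4.340² = 2 × 18.83 = 37.7.
Round up to the next whole participant.

n = 38 per group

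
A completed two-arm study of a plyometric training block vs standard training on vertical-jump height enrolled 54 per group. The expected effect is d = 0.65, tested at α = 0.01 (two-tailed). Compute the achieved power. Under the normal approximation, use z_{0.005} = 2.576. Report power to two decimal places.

For two equal groups, power = Φ(d·√(n/2) − z_{α/2}).
d·√(n/2) = 0.65 × √(54/2) = 0.65 × 5.196 = 3.377.
z_β = 3.377 − 2.576 = 0.801.
Power = Φ(0.801) = 0.789.

power ≈ 0.79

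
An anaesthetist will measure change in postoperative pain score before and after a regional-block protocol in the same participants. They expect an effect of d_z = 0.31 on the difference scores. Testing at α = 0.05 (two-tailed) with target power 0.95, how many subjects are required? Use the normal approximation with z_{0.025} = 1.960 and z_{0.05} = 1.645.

For a paired (one-sample on differences) test: n = ((z_{α/2} + z_β) / d)².
z_{α/2} + z_β = 1.960 + 1.645 = 3.605.
n = (3.605 / 0.31)² = 11.629² = 135.23.
Round up.

n = 136 pairs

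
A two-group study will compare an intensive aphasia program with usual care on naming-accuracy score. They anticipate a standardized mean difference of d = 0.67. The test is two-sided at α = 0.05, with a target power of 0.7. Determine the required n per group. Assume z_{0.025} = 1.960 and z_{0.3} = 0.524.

For two independent groups with equal n: n = 2·((z_{α/2} + z_β) / d)².
z_{α/2} + z_β = 1.960 + 0.524 = 2.484.
n = 2 × (2.484 / 0.67)² = 2 × 3.707² = 2 × 13.75 = 27.5.
Round up to the next whole participant.

n = 28 per group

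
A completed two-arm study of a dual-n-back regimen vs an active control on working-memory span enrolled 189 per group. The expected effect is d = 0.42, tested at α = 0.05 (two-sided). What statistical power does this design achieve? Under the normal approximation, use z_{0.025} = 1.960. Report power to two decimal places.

For two equal groups, power = Φ(d·√(n/2) − z_{α/2}).
d·√(n/2) = 0.42 × √(189/2) = 0.42 × 9.721 = 4.083.
z_β = 4.083 − 1.960 = 2.123.
Power = Φ(2.123) = 0.983.

power ≈ 0.98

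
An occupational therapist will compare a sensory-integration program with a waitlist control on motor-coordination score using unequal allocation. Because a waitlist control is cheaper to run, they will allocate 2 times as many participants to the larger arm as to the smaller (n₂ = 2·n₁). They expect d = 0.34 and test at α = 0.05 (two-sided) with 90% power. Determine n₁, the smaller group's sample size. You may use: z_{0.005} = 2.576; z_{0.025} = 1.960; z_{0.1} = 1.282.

With allocation ratio k = n₂/n₁ = 2, Var(x̄₁−x̄₂) = σ²(1/n₁ + 1/(k·n₁)) = σ²·(k+1)/(k·n₁).
So n₁ = (1 + 1/k)·((z_{α/2} + z_β)/d)² = 1.500 × (3.242/0.34)².
n₁ = 1.500 × 90.92 = 136.4.
Round up: n₁ = 137, giving n₂ = 2 × 137 = 274.

n₁ = 137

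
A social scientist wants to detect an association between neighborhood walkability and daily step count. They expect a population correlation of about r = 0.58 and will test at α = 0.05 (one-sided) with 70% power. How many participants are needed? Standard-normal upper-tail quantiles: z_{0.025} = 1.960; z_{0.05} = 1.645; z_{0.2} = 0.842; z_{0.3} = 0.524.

n = 14

Fisher's z: C = ½·ln((1+r)/(1−r)) = ½·ln(3.7619) = 0.6625.
n = ((z_{α} + z_β)/C)² + 3.
(1.645 + 0.524) / 0.6625 = 2.169 / 0.6625 = 3.274.
n = 3.274² + 3 = 10.72 + 3 = 13.7.
Round up.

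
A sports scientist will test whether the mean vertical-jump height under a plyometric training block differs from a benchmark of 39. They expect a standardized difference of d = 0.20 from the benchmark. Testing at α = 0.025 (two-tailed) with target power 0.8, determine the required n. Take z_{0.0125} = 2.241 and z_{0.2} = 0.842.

n = 238

For a one-sample test: n = ((z_{α/2} + z_β) / d)².
z_{α/2} + z_β = 2.241 + 0.842 = 3.083.
n = (3.083 / 0.20)² = 15.415² = 237.62.
Round up.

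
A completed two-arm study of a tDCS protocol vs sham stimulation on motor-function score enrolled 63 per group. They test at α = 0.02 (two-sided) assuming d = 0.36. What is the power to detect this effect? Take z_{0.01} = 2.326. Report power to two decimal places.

power ≈ 0.38

For two equal groups, power = Φ(d·√(n/2) − z_{α/2}).
d·√(n/2) = 0.36 × √(63/2) = 0.36 × 5.612 = 2.020.
z_β = 2.020 − 2.326 = -0.306.
Power = Φ(-0.306) = 0.380.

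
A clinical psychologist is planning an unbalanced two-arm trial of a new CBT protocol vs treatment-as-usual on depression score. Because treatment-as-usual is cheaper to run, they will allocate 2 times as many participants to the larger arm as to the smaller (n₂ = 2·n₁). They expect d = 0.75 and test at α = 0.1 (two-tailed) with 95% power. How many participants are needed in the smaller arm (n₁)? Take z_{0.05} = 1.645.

With allocation ratio k = n₂/n₁ = 2, Var(x̄₁−x̄₂) = σ²(1/n₁ + 1/(k·n₁)) = σ²·(k+1)/(k·n₁).
So n₁ = (1 + 1/k)·((z_{α/2} + z_β)/d)² = 1.500 × (3.290/0.75)².
n₁ = 1.500 × 19.24 = 28.9.
Round up: n₁ = 29, giving n₂ = 2 × 29 = 58.

n₁ = 29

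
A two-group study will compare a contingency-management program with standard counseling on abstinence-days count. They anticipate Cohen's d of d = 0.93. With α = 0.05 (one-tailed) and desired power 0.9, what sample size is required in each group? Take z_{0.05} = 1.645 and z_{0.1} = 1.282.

n = 20 per group

For two independent groups with equal n: n = 2·((z_{α} + z_β) / d)².
z_{α} + z_β = 1.645 + 1.282 = 2.927.
n = 2 × (2.927 / 0.93)² = 2 × 3.147² = 2 × 9.91 = 19.8.
Round up to the next whole participant.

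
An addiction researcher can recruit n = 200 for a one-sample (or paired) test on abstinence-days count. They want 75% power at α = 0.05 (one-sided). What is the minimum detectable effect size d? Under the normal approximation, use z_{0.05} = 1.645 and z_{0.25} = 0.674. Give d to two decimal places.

d_min ≈ 0.16

For a single sample (or paired design) of n = 200: d_min = (z_{α} + z_β)/√n.
z-sum = 1.645 + 0.674 = 2.319.
d_min = 2.319 / √200 = 2.319 / 14.142 = 0.164.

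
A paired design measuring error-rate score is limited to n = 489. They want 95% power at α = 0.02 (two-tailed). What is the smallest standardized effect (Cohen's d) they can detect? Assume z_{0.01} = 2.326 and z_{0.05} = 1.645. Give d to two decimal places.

d_min ≈ 0.18

For a single sample (or paired design) of n = 489: d_min = (z_{α/2} + z_β)/√n.
z-sum = 2.326 + 1.645 = 3.971.
d_min = 3.971 / √489 = 3.971 / 22.113 = 0.180.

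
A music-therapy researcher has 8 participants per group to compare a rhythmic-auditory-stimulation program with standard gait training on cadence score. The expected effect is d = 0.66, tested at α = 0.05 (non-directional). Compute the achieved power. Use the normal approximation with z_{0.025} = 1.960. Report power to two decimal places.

power ≈ 0.26

For two equal groups, power = Φ(d·√(n/2) − z_{α/2}).
d·√(n/2) = 0.66 × √(8/2) = 0.66 × 2.000 = 1.320.
z_β = 1.320 − 1.960 = -0.640.
Power = Φ(-0.640) = 0.261.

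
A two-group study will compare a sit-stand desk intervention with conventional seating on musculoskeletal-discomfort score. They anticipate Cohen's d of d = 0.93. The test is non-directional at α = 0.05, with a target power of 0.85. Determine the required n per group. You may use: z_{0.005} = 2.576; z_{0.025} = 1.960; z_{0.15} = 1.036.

For two independent groups with equal n: n = 2·((z_{α/2} + z_β) / d)².
z_{α/2} + z_β = 1.960 + 1.036 = 2.996.
n = 2 × (2.996 / 0.93)² = 2 × 3.222² = 2 × 10.38 = 20.8.
Round up to the next whole participant.

n = 21 per group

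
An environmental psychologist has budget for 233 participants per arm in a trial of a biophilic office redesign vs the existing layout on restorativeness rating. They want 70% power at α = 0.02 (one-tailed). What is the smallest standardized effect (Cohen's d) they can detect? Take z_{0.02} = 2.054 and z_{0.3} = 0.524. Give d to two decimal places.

d_min ≈ 0.24

For two independent groups of n = 233 each: d_min = (z_{α} + z_β)·√(2/n).
z-sum = 2.054 + 0.524 = 2.578.
d_min = 2.578 × √(2/233) = 2.578 × 0.0926 = 0.239.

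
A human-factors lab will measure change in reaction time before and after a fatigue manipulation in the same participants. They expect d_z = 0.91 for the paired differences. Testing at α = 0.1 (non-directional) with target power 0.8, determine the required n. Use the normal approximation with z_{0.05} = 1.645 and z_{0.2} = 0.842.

For a paired (one-sample on differences) test: n = ((z_{α/2} + z_β) / d)².
z_{α/2} + z_β = 1.645 + 0.842 = 2.487.
n = (2.487 / 0.91)² = 2.733² = 7.47.
Round up.

n = 8 pairs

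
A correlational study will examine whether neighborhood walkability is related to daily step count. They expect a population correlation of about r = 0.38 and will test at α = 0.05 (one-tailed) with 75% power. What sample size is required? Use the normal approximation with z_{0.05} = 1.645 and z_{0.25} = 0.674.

Fisher's z: C = ½·ln((1+r)/(1−r)) = ½·ln(2.2258) = 0.4001.
n = ((z_{α} + z_β)/C)² + 3.
(1.645 + 0.674) / 0.4001 = 2.319 / 0.4001 = 5.796.
n = 5.796² + 3 = 33.59 + 3 = 36.6.
Round up.

n = 37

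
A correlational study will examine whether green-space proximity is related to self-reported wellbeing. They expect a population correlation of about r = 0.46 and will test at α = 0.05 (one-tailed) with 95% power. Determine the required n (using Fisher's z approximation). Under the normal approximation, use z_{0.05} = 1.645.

n = 47

Fisher's z: C = ½·ln((1+r)/(1−r)) = ½·ln(2.7037) = 0.4973.
n = ((z_{α} + z_β)/C)² + 3.
(1.645 + 1.645) / 0.4973 = 3.290 / 0.4973 = 6.616.
n = 6.616² + 3 = 43.77 + 3 = 46.8.
Round up.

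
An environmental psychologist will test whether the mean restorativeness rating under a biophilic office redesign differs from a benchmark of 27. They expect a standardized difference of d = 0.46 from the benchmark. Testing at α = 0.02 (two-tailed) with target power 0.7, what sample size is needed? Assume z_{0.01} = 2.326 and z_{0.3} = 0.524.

For a one-sample test: n = ((z_{α/2} + z_β) / d)².
z_{α/2} + z_β = 2.326 + 0.524 = 2.850.
n = (2.850 / 0.46)² = 6.196² = 38.39.
Round up.

n = 39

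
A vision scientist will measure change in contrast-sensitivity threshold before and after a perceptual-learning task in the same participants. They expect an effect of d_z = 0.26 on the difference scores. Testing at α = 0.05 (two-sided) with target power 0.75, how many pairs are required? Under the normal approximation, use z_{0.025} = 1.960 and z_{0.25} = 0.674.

For a paired (one-sample on differences) test: n = ((z_{α/2} + z_β) / d)².
z_{α/2} + z_β = 1.960 + 0.674 = 2.634.
n = (2.634 / 0.26)² = 10.131² = 102.63.
Round up.

n = 103 pairs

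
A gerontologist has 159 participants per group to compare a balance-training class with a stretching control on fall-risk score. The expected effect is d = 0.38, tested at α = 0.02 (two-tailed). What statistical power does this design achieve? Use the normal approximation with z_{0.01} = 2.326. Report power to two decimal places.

power ≈ 0.86

For two equal groups, power = Φ(d·√(n/2) − z_{α/2}).
d·√(n/2) = 0.38 × √(159/2) = 0.38 × 8.916 = 3.388.
z_β = 3.388 − 2.326 = 1.062.
Power = Φ(1.062) = 0.856.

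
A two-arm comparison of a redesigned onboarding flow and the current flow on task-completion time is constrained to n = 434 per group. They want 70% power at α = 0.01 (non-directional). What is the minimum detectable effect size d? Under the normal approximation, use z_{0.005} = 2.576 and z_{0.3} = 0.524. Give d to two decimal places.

d_min ≈ 0.21

For two independent groups of n = 434 each: d_min = (z_{α/2} + z_β)·√(2/n).
z-sum = 2.576 + 0.524 = 3.100.
d_min = 3.100 × √(2/434) = 3.100 × 0.0679 = 0.210.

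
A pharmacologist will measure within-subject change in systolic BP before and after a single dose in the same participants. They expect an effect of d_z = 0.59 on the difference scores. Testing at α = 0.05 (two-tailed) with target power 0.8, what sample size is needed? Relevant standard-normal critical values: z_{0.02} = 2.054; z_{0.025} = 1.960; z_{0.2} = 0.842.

For a paired (one-sample on differences) test: n = ((z_{α/2} + z_β) / d)².
z_{α/2} + z_β = 1.960 + 0.842 = 2.802.
n = (2.802 / 0.59)² = 4.749² = 22.55.
Round up.

n = 23 pairs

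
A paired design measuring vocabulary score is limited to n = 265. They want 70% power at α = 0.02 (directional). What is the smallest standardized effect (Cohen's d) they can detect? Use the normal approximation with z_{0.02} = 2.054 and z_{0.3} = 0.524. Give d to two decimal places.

For a single sample (or paired design) of n = 265: d_min = (z_{α} + z_β)/√n.
z-sum = 2.054 + 0.524 = 2.578.
d_min = 2.578 / √265 = 2.578 / 16.279 = 0.158.

d_min ≈ 0.16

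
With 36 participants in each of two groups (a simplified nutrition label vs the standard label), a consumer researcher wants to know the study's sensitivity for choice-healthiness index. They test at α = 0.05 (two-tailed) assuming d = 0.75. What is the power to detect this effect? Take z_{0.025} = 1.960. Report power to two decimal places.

power ≈ 0.89

For two equal groups, power = Φ(d·√(n/2) − z_{α/2}).
d·√(n/2) = 0.75 × √(36/2) = 0.75 × 4.243 = 3.182.
z_β = 3.182 − 1.960 = 1.222.
Power = Φ(1.222) = 0.889.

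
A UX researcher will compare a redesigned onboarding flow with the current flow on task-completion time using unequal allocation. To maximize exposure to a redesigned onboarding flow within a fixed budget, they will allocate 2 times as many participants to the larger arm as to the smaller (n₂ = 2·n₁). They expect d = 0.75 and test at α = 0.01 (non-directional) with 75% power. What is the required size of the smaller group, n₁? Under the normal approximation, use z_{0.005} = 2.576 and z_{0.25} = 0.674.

With allocation ratio k = n₂/n₁ = 2, Var(x̄₁−x̄₂) = σ²(1/n₁ + 1/(k·n₁)) = σ²·(k+1)/(k·n₁).
So n₁ = (1 + 1/k)·((z_{α/2} + z_β)/d)² = 1.500 × (3.250/0.75)².
n₁ = 1.500 × 18.78 = 28.2.
Round up: n₁ = 29, giving n₂ = 2 × 29 = 58.

n₁ = 29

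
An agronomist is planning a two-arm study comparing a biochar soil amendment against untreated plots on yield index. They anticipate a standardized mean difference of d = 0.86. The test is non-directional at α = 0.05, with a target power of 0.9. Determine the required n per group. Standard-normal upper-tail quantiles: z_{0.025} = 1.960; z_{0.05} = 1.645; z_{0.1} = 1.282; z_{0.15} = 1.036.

For two independent groups with equal n: n = 2·((z_{α/2} + z_β) / d)².
z_{α/2} + z_β = 1.960 + 1.282 = 3.242.
n = 2 × (3.242 / 0.86)² = 2 × 3.770² = 2 × 14.21 = 28.4.
Round up to the next whole participant.

n = 29 per group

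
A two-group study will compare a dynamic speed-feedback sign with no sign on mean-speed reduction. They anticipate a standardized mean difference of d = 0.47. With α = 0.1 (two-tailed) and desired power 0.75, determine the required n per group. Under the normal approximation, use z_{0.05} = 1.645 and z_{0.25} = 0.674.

For two independent groups with equal n: n = 2·((z_{α/2} + z_β) / d)².
z_{α/2} + z_β = 1.645 + 0.674 = 2.319.
n = 2 × (2.319 / 0.47)² = 2 × 4.934² = 2 × 24.34 = 48.7.
Round up to the next whole participant.

n = 49 per group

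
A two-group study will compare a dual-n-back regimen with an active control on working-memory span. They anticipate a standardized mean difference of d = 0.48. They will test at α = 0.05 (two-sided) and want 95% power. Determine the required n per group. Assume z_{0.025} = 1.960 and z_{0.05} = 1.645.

For two independent groups with equal n: n = 2·((z_{α/2} + z_β) / d)².
z_{α/2} + z_β = 1.960 + 1.645 = 3.605.
n = 2 × (3.605 / 0.48)² = 2 × 7.510² = 2 × 56.41 = 112.8.
Round up to the next whole participant.

n = 113 per group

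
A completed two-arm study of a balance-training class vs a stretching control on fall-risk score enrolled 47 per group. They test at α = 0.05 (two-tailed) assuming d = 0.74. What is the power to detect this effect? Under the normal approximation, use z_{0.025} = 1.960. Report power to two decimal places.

For two equal groups, power = Φ(d·√(n/2) − z_{α/2}).
d·√(n/2) = 0.74 × √(47/2) = 0.74 × 4.848 = 3.587.
z_β = 3.587 − 1.960 = 1.627.
Power = Φ(1.627) = 0.948.

power ≈ 0.95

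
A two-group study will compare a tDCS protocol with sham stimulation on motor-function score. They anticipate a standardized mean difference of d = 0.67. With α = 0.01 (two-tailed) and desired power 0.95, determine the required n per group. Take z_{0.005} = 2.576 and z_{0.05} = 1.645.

For two independent groups with equal n: n = 2·((z_{α/2} + z_β) / d)².
z_{α/2} + z_β = 2.576 + 1.645 = 4.221.
n = 2 × (4.221 / 0.67)² = 2 × 6.300² = 2 × 39.69 = 79.4.
Round up to the next whole participant.

n = 80 per group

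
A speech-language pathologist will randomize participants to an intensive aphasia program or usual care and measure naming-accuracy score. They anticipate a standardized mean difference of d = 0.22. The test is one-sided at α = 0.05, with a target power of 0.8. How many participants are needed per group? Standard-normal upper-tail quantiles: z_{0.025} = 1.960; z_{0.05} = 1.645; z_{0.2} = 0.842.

For two independent groups with equal n: n = 2·((z_{α} + z_β) / d)².
z_{α} + z_β = 1.645 + 0.842 = 2.487.
n = 2 × (2.487 / 0.22)² = 2 × 11.305² = 2 × 127.79 = 255.6.
Round up to the next whole participant.

n = 256 per group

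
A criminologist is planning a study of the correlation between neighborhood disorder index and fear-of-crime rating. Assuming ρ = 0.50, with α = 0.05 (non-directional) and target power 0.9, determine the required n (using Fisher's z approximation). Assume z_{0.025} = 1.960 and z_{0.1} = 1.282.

n = 38

Fisher's z: C = ½·ln((1+r)/(1−r)) = ½·ln(3.0000) = 0.5493.
n = ((z_{α/2} + z_β)/C)² + 3.
(1.960 + 1.282) / 0.5493 = 3.242 / 0.5493 = 5.902.
n = 5.902² + 3 = 34.83 + 3 = 37.8.
Round up.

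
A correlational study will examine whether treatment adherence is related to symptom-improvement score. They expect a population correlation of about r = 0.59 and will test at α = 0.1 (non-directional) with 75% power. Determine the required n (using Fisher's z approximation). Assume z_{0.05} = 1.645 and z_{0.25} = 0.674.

n = 15

Fisher's z: C = ½·ln((1+r)/(1−r)) = ½·ln(3.8780) = 0.6777.
n = ((z_{α/2} + z_β)/C)² + 3.
(1.645 + 0.674) / 0.6777 = 2.319 / 0.6777 = 3.422.
n = 3.422² + 3 = 11.71 + 3 = 14.7.
Round up.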